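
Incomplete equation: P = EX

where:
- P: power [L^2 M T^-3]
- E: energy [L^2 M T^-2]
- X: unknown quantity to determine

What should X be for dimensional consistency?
X = f (inverse time / frequency (1/t)), dimensions [T^-1]

P has dimensions [L^2 M T^-3]; the rest of the RHS (E) has dimensions [L^2 M T^-2].
So X must have dimensions [T^-1] — X = f (inverse time / frequency (1/t)).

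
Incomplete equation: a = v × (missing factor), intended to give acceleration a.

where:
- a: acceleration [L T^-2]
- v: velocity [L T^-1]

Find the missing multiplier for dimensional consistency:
1/t (inverse time), dimensions [T^-1]

a has dimensions [L T^-2] and v has dimensions [L T^-1].
The missing factor must have dimensions [L T^-2] / [L T^-1] = [T^-1], i.e. inverse time (1/t).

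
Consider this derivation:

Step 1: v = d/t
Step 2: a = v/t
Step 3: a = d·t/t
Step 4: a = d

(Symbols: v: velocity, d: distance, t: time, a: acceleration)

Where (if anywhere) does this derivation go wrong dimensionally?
Step 3

Step 1: v = d/t → LHS [L T^-1], RHS [L T^-1] ✓
Step 2: a = v/t → LHS [L T^-2], RHS [L T^-2] ✓
Step 3: a = d·t/t → LHS [L T^-2], RHS [L] ✗

The first dimensional inconsistency appears in step 3: a = d·t/t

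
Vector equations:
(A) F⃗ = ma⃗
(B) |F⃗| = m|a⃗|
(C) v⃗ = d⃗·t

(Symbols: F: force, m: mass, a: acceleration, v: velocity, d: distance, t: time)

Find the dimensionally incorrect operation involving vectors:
(C) v⃗ = d⃗·t

(A) F⃗ = ma⃗: LHS [L M T^-2], RHS [L M T^-2] ✓ — Force and acceleration are vectors, mass is a scalar
(B) |F⃗| = m|a⃗|: LHS [L M T^-2], RHS [L M T^-2] ✓ — magnitudes of vectors are scalars
(C) v⃗ = d⃗·t: LHS [L T^-1], RHS [L T] ✗ — velocity is displacement per time; should be d⃗/t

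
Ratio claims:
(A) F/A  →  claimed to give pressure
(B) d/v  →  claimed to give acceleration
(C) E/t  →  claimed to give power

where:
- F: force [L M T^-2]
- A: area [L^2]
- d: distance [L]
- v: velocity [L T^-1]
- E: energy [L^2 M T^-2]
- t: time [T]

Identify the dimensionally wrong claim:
(B) d/v does not give acceleration

(A) F/A: [L^-1 M T^-2] = pressure [L^-1 M T^-2] ✓
(B) d/v: [T] ≠ acceleration [L T^-2] ✗
(C) E/t: [L^2 M T^-3] = power [L^2 M T^-3] ✓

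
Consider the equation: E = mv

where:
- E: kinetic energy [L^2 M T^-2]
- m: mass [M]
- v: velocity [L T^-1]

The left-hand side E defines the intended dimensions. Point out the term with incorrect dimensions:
The right-hand side term mv

E has dimensions [L^2 M T^-2], but mv has dimensions [L M T^-1], so the term mv is dimensionally wrong for E.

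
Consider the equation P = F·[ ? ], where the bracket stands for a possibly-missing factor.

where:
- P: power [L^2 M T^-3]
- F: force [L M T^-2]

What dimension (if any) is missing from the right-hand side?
[L T^-1] — velocity (e.g. v)

P has dimensions [L^2 M T^-3]; F has dimensions [L M T^-2].
The bracketed factor must supply [L^2 M T^-3] / [L M T^-2] = [L T^-1].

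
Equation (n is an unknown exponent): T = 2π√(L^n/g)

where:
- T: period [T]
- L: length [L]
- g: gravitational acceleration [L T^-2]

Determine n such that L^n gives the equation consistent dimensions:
n = 1

T has dimensions [T]; L has dimensions [L].
With n = 1: 2π√(L^1/g) has dimensions [T], matching the LHS ✓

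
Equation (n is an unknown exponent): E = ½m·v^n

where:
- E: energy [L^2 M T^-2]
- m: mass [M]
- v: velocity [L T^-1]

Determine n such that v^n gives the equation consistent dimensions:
n = 2

E has dimensions [L^2 M T^-2]; v has dimensions [L T^-1].
The rest of the RHS has dimensions [M], so v^n must supply [L^2 T^-2].
With n = 2: ½m·v^2 has dimensions [L^2 M T^-2], matching the LHS ✓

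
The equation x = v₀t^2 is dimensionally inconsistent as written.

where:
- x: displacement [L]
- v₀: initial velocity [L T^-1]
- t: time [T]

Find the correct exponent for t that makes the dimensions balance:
The exponent of t should be 1: x = v₀t

The LHS x has dimensions [L]; t has dimensions [T].
As written, the RHS v₀t^2 (exponent 2 on t) has dimensions [L T], which does not match.
With exponent 1, the RHS v₀t has dimensions [L], matching the LHS.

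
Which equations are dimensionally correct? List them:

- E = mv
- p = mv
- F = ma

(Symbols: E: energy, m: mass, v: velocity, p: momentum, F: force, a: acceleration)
Dimensionally correct: p = mv, F = ma
Dimensionally incorrect: E = mv
Ordered (correct first, then incorrect): p = mv, F = ma, E = mv

- E = mv: LHS [L^2 M T^-2], RHS [L M T^-1] → incorrect ✗
- p = mv: LHS [L M T^-1], RHS [L M T^-1] → correct ✓
- F = ma: LHS [L M T^-2], RHS [L M T^-2] → correct ✓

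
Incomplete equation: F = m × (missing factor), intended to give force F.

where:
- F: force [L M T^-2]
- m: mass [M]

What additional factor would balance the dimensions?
a (acceleration), dimensions [L T^-2]

F has dimensions [L M T^-2] and m has dimensions [M].
The missing factor must have dimensions [L M T^-2] / [M] = [L T^-2], i.e. acceleration (a).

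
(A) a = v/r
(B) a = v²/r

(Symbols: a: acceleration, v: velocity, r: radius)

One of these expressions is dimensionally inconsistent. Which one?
(A)

(A) a = v/r: LHS [L T^-2], RHS [T^-1] ✗
(B) a = v²/r: LHS [L T^-2], RHS [L T^-2] ✓

Expression (A) a = v/r is dimensionally incorrect.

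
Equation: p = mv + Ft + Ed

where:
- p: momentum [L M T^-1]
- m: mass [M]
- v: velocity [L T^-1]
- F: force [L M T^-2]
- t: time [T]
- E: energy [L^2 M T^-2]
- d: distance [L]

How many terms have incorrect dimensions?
1

LHS p: [L M T^-1]
- mv: [L M T^-1] ✓
- Ft: [L M T^-1] ✓
- Ed: [L^3 M T^-2] ✗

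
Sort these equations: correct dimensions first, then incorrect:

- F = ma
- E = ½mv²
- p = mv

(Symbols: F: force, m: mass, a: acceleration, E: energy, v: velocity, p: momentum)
Dimensionally correct: F = ma, E = ½mv², p = mv
Dimensionally incorrect: none
Ordered (correct first, then incorrect): F = ma, E = ½mv², p = mv

- F = ma: LHS [L M T^-2], RHS [L M T^-2] → correct ✓
- E = ½mv²: LHS [L^2 M T^-2], RHS [L^2 M T^-2] → correct ✓
- p = mv: LHS [L M T^-1], RHS [L M T^-1] → correct ✓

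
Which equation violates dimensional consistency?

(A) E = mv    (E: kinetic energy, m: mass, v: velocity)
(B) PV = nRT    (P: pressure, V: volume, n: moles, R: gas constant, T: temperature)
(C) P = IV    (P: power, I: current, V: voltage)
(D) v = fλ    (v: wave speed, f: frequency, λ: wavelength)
(A) E = mv

The equation (A) E = mv is dimensionally incorrect.

LHS (E): [L^2 M T^-2]
RHS (mv): [L M T^-1] ✗

The dimensions do not match. The other three equations balance.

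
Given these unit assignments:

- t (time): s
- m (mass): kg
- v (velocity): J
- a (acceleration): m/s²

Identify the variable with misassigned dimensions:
v

The variable v (velocity) should have units m/s, not J.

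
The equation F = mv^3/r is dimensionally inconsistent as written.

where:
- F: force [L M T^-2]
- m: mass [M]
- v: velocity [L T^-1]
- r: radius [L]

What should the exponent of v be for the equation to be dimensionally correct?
The exponent of v should be 2: F = mv^2/r

The LHS F has dimensions [L M T^-2]; v has dimensions [L T^-1].
As written, the RHS mv^3/r (exponent 3 on v) has dimensions [L^2 M T^-3], which does not match.
With exponent 2, the RHS mv^2/r has dimensions [L M T^-2], matching the LHS.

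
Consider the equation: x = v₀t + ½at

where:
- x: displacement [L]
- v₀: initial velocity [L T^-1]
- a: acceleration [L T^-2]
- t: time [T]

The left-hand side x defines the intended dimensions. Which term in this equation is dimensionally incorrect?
The term ½at

Checking each RHS term against the LHS:
- v₀t: [L] — matches x [L] ✓
- ½at: [L T^-1] — does NOT match x [L] ✗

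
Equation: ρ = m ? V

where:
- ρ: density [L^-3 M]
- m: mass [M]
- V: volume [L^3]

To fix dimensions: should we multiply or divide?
division (÷): ρ = m ÷ V

ρ [L^-3 M]; m [M]; V [L^3].
m × V → [L^3 M] ✗
m ÷ V → [L^-3 M] ✓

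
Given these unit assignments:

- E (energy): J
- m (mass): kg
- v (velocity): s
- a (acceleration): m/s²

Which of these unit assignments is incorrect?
v

The variable v (velocity) should have units m/s, not s.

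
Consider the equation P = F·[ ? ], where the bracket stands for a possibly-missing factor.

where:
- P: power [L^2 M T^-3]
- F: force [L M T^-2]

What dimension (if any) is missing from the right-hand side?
[L T^-1] — velocity (e.g. v)

P has dimensions [L^2 M T^-3]; F has dimensions [L M T^-2].
The bracketed factor must supply [L^2 M T^-3] / [L M T^-2] = [L T^-1].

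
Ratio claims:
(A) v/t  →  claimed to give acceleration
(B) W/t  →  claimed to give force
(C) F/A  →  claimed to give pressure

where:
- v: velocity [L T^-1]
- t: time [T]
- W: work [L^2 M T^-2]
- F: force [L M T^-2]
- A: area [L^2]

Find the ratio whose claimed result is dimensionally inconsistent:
(B) W/t does not give force

(A) v/t: [L T^-2] = acceleration [L T^-2] ✓
(B) W/t: [L^2 M T^-3] ≠ force [L M T^-2] ✗
(C) F/A: [L^-1 M T^-2] = pressure [L^-1 M T^-2] ✓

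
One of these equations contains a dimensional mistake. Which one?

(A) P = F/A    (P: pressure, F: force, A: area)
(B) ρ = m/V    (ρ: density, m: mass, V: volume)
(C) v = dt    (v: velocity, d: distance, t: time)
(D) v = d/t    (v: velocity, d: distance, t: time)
(C) v = dt

The equation (C) v = dt is dimensionally incorrect.

LHS (v): [L T^-1]
RHS (dt): [L T] ✗

The dimensions do not match. The other three equations balance.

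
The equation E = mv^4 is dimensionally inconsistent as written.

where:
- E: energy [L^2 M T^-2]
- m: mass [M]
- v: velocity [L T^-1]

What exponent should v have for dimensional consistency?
The exponent of v should be 2: E = mv^2

The LHS E has dimensions [L^2 M T^-2]; v has dimensions [L T^-1].
As written, the RHS mv^4 (exponent 4 on v) has dimensions [L^4 M T^-4], which does not match.
With exponent 2, the RHS mv^2 has dimensions [L^2 M T^-2], matching the LHS.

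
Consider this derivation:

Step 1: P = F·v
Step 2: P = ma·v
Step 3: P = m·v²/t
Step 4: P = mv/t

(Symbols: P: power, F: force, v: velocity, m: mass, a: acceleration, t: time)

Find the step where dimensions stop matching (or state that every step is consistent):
Step 4

Step 1: P = F·v → LHS [L^2 M T^-3], RHS [L^2 M T^-3] ✓
Step 2: P = ma·v → LHS [L^2 M T^-3], RHS [L^2 M T^-3] ✓
Step 3: P = m·v²/t → LHS [L^2 M T^-3], RHS [L^2 M T^-3] ✓
Step 4: P = mv/t → LHS [L^2 M T^-3], RHS [L M T^-2] ✗

The first dimensional inconsistency appears in step 4: P = mv/t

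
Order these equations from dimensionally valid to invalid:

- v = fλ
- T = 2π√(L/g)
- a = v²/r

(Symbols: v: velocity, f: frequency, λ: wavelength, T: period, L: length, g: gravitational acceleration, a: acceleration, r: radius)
Dimensionally correct: v = fλ, T = 2π√(L/g), a = v²/r
Dimensionally incorrect: none
Ordered (correct first, then incorrect): v = fλ, T = 2π√(L/g), a = v²/r

- v = fλ: LHS [L T^-1], RHS [L T^-1] → correct ✓
- T = 2π√(L/g): LHS [T], RHS [T] → correct ✓
- a = v²/r: LHS [L T^-2], RHS [L T^-2] → correct ✓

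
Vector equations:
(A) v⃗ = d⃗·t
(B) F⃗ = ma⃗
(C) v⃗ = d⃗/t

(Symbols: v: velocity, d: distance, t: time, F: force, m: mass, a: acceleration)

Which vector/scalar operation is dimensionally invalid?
(A) v⃗ = d⃗·t

(A) v⃗ = d⃗·t: LHS [L T^-1], RHS [L T] ✗ — velocity is displacement per time; should be d⃗/t
(B) F⃗ = ma⃗: LHS [L M T^-2], RHS [L M T^-2] ✓ — Force and acceleration are vectors, mass is a scalar
(C) v⃗ = d⃗/t: LHS [L T^-1], RHS [L T^-1] ✓ — displacement (vector) divided by time (scalar)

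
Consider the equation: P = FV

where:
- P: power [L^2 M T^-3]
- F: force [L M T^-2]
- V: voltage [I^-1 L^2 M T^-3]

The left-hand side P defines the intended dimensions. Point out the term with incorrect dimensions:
The right-hand side term FV

P has dimensions [L^2 M T^-3], but FV has dimensions [I^-1 L^3 M^2 T^-5], so the term FV is dimensionally wrong for P.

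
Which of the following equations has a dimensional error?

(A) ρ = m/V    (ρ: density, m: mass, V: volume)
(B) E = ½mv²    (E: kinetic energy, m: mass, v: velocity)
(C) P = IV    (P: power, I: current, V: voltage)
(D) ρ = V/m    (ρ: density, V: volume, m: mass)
(D) ρ = V/m

The equation (D) ρ = V/m is dimensionally incorrect.

LHS (ρ): [L^-3 M]
RHS (V/m): [L^3 M^-1] ✗

The dimensions do not match. The other three equations balance.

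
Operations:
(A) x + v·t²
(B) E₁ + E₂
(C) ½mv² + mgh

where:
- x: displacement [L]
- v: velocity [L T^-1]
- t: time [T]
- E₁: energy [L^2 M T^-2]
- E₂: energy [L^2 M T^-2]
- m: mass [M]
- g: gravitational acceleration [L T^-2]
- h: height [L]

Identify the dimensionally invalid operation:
(A) x + v·t²

(A) x + v·t²: x [L] and v·t² [L T] — different dimensions cannot be added/subtracted ✗
(B) E₁ + E₂: E₁ [L^2 M T^-2] and E₂ [L^2 M T^-2] — same dimensions ✓
(C) ½mv² + mgh: ½mv² [L^2 M T^-2] and mgh [L^2 M T^-2] — same dimensions ✓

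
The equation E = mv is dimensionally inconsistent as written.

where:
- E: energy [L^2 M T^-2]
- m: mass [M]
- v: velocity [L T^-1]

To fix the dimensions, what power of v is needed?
The exponent of v should be 2: E = mv^2

The LHS E has dimensions [L^2 M T^-2]; v has dimensions [L T^-1].
As written, the RHS mv (exponent 1 on v) has dimensions [L M T^-1], which does not match.
With exponent 2, the RHS mv^2 has dimensions [L^2 M T^-2], matching the LHS.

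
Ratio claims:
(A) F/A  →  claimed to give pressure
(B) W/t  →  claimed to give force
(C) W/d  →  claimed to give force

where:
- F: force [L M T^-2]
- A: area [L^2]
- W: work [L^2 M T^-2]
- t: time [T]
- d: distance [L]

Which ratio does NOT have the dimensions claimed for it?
(B) W/t does not give force

(A) F/A: [L^-1 M T^-2] = pressure [L^-1 M T^-2] ✓
(B) W/t: [L^2 M T^-3] ≠ force [L M T^-2] ✗
(C) W/d: [L M T^-2] = force [L M T^-2] ✓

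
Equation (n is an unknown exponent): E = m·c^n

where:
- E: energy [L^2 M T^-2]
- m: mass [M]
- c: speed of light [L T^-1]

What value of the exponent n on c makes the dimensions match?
n = 2

E has dimensions [L^2 M T^-2]; c has dimensions [L T^-1].
The rest of the RHS has dimensions [M], so c^n must supply [L^2 T^-2].
With n = 2: m·c^2 has dimensions [L^2 M T^-2], matching the LHS ✓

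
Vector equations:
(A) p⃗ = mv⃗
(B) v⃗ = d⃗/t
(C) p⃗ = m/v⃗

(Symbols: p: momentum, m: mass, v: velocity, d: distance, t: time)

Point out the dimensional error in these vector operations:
(C) p⃗ = m/v⃗

(A) p⃗ = mv⃗: LHS [L M T^-1], RHS [L M T^-1] ✓ — mass (scalar) times velocity (vector)
(B) v⃗ = d⃗/t: LHS [L T^-1], RHS [L T^-1] ✓ — displacement (vector) divided by time (scalar)
(C) p⃗ = m/v⃗: LHS [L M T^-1], RHS [L^-1 M T] ✗ — momentum is mass times velocity; should be mv⃗ (and division by a vector is undefined)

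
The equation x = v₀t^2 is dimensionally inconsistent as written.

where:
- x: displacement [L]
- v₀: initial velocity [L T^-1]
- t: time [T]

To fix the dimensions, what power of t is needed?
The exponent of t should be 1: x = v₀t

The LHS x has dimensions [L]; t has dimensions [T].
As written, the RHS v₀t^2 (exponent 2 on t) has dimensions [L T], which does not match.
With exponent 1, the RHS v₀t has dimensions [L], matching the LHS.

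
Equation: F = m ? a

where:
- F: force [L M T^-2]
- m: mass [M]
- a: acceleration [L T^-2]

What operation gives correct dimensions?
multiplication (×): F = m × a

F [L M T^-2]; m [M]; a [L T^-2].
m × a → [L M T^-2] ✓
m ÷ a → [L^-1 M T^2] ✗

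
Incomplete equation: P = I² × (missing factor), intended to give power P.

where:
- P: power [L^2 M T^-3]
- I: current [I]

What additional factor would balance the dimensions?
R (resistance), dimensions [I^-2 L^2 M T^-3]

P has dimensions [L^2 M T^-3] and I² has dimensions [I^2].
The missing factor must have dimensions [L^2 M T^-3] / [I^2] = [I^-2 L^2 M T^-3], i.e. resistance (R).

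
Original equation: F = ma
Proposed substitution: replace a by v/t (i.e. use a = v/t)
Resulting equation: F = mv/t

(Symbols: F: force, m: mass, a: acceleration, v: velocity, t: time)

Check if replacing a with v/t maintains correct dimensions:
Yes

[a] = [L T^-2] and [v/t] = [L T^-2]. These match, so the substitution replaces a quantity by one of the same dimensions and the result F = mv/t has LHS [L M T^-2] vs RHS [L M T^-2] — still consistent.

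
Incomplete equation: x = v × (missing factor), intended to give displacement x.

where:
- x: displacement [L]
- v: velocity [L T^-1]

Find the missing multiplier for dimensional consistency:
t (time), dimensions [T]

x has dimensions [L] and v has dimensions [L T^-1].
The missing factor must have dimensions [L] / [L T^-1] = [T], i.e. time (t).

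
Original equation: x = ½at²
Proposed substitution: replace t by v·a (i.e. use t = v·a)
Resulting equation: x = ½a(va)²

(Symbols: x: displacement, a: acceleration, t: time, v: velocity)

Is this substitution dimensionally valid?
No

[t] = [T] and [v·a] = [L^2 T^-3]. These differ, so the substitution replaces a quantity by one of different dimensions and the result x = ½a(va)² has LHS [L] vs RHS [L^5 T^-8] — inconsistent.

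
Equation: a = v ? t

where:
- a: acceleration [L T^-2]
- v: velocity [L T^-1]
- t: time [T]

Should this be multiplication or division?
division (÷): a = v ÷ t

a [L T^-2]; v [L T^-1]; t [T].
v × t → [L] ✗
v ÷ t → [L T^-2] ✓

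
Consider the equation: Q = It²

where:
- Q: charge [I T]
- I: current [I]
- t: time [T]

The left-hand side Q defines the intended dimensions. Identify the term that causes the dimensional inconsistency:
The right-hand side term It²

Q has dimensions [I T], but It² has dimensions [I T^2], so the term It² is dimensionally wrong for Q.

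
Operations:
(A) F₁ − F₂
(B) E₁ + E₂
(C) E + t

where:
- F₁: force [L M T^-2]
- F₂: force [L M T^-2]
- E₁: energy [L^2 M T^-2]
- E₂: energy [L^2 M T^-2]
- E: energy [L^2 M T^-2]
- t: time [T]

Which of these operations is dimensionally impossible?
(C) E + t

(A) F₁ − F₂: F₁ [L M T^-2] and F₂ [L M T^-2] — same dimensions ✓
(B) E₁ + E₂: E₁ [L^2 M T^-2] and E₂ [L^2 M T^-2] — same dimensions ✓
(C) E + t: E [L^2 M T^-2] and t [T] — different dimensions cannot be added/subtracted ✗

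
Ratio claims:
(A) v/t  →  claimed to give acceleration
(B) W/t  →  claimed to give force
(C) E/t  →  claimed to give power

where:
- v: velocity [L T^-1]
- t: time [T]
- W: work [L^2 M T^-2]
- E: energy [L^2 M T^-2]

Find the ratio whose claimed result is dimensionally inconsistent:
(B) W/t does not give force

(A) v/t: [L T^-2] = acceleration [L T^-2] ✓
(B) W/t: [L^2 M T^-3] ≠ force [L M T^-2] ✗
(C) E/t: [L^2 M T^-3] = power [L^2 M T^-3] ✓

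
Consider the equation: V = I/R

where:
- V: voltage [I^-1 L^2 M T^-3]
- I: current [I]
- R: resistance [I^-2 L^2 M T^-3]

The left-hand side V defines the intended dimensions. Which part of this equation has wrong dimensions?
The right-hand side term I/R

V has dimensions [I^-1 L^2 M T^-3], but I/R has dimensions [I^3 L^-2 M^-1 T^3], so the term I/R is dimensionally wrong for V.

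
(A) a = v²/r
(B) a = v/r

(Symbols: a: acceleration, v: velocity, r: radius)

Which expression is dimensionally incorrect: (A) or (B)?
(B)

(A) a = v²/r: LHS [L T^-2], RHS [L T^-2] ✓
(B) a = v/r: LHS [L T^-2], RHS [T^-1] ✗

Expression (B) a = v/r is dimensionally incorrect.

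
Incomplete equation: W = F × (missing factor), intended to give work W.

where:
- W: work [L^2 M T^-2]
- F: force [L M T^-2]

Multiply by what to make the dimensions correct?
d (distance), dimensions [L]

W has dimensions [L^2 M T^-2] and F has dimensions [L M T^-2].
The missing factor must have dimensions [L^2 M T^-2] / [L M T^-2] = [L], i.e. distance (d).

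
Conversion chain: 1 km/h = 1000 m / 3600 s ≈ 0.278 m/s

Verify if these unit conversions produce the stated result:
The chain is correct (no errors).

Correct: 1 km = 1000 m, 1 h = 3600 s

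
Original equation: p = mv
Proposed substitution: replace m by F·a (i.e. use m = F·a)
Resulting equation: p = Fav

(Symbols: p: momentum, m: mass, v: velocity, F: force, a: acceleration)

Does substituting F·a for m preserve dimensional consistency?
No

[m] = [M] and [F·a] = [L^2 M T^-4]. These differ, so the substitution replaces a quantity by one of different dimensions and the result p = Fav has LHS [L M T^-1] vs RHS [L^3 M T^-5] — inconsistent.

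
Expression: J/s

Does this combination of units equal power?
Yes

The expression J/s has dimensions [L^2 M T^-3], which is exactly power [L^2 M T^-3].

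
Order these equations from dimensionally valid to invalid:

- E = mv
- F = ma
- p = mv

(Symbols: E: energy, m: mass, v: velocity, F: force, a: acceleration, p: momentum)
Dimensionally correct: F = ma, p = mv
Dimensionally incorrect: E = mv
Ordered (correct first, then incorrect): F = ma, p = mv, E = mv

- E = mv: LHS [L^2 M T^-2], RHS [L M T^-1] → incorrect ✗
- F = ma: LHS [L M T^-2], RHS [L M T^-2] → correct ✓
- p = mv: LHS [L M T^-1], RHS [L M T^-1] → correct ✓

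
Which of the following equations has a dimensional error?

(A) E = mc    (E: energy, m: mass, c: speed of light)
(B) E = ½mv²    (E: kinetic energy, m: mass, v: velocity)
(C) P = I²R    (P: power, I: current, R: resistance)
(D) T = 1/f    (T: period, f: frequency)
(A) E = mc

The equation (A) E = mc is dimensionally incorrect.

LHS (E): [L^2 M T^-2]
RHS (mc): [L M T^-1] ✗

The dimensions do not match. The other three equations balance.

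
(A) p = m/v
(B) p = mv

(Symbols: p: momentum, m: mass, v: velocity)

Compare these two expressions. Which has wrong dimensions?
(A)

(A) p = m/v: LHS [L M T^-1], RHS [L^-1 M T] ✗
(B) p = mv: LHS [L M T^-1], RHS [L M T^-1] ✓

Expression (A) p = m/v is dimensionally incorrect.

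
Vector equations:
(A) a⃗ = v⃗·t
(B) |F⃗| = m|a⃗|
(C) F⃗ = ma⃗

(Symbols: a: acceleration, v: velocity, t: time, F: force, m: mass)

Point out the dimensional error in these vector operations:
(A) a⃗ = v⃗·t

(A) a⃗ = v⃗·t: LHS [L T^-2], RHS [L] ✗ — acceleration is velocity per time; should be v⃗/t
(B) |F⃗| = m|a⃗|: LHS [L M T^-2], RHS [L M T^-2] ✓ — magnitudes of vectors are scalars
(C) F⃗ = ma⃗: LHS [L M T^-2], RHS [L M T^-2] ✓ — Force and acceleration are vectors, mass is a scalar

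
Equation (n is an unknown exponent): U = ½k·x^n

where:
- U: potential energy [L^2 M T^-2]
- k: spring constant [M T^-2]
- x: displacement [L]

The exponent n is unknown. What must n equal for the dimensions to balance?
n = 2

U has dimensions [L^2 M T^-2]; x has dimensions [L].
The rest of the RHS has dimensions [M T^-2], so x^n must supply [L^2].
With n = 2: ½k·x^2 has dimensions [L^2 M T^-2], matching the LHS ✓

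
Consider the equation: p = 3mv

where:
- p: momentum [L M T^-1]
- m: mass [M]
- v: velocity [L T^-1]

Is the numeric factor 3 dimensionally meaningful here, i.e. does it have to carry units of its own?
No

p has dimensions [L M T^-1] and mv already has dimensions [L M T^-1], so the equation balances without 3 contributing any dimensions. 3 is a pure (dimensionless) number; changing or removing it would not affect dimensional consistency.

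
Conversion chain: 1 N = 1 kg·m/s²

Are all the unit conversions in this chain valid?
The chain is correct (no errors).

Correct: Newton is defined as kg·m/s²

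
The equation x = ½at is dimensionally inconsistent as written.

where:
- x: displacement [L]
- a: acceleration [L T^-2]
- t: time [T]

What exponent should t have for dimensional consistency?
The exponent of t should be 2: x = ½at^2

The LHS x has dimensions [L]; t has dimensions [T].
As written, the RHS ½at (exponent 1 on t) has dimensions [L T^-1], which does not match.
With exponent 2, the RHS ½at^2 has dimensions [L], matching the LHS.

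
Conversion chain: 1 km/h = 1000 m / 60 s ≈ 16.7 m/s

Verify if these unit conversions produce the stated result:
The chain is incorrect (it contains an error).

Incorrect: 1 h = 3600 s, not 60 s (1 km/h ≈ 0.278 m/s)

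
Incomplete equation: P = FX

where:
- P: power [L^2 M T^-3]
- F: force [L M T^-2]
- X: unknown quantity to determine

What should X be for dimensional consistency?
X = v (velocity), dimensions [L T^-1]

P has dimensions [L^2 M T^-3]; the rest of the RHS (F) has dimensions [L M T^-2].
So X must have dimensions [L T^-1] — X = v (velocity).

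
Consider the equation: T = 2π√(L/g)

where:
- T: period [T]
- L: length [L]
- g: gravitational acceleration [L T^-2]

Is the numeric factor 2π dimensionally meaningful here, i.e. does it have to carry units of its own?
No

T has dimensions [T] and √(L/g) already has dimensions [T], so the equation balances without 2π contributing any dimensions. 2π is a pure (dimensionless) number; changing or removing it would not affect dimensional consistency.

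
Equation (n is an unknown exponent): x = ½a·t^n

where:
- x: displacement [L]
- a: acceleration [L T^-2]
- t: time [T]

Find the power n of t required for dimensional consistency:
n = 2

x has dimensions [L]; t has dimensions [T].
The rest of the RHS has dimensions [L T^-2], so t^n must supply [T^2].
With n = 2: ½a·t^2 has dimensions [L], matching the LHS ✓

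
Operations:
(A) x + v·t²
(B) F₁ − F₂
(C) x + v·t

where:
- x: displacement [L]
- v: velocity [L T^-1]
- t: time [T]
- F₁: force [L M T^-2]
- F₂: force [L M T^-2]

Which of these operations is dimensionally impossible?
(A) x + v·t²

(A) x + v·t²: x [L] and v·t² [L T] — different dimensions cannot be added/subtracted ✗
(B) F₁ − F₂: F₁ [L M T^-2] and F₂ [L M T^-2] — same dimensions ✓
(C) x + v·t: x [L] and v·t [L] — same dimensions ✓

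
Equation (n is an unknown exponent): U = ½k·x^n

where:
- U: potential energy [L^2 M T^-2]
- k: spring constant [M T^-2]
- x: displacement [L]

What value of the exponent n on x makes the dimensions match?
n = 2

U has dimensions [L^2 M T^-2]; x has dimensions [L].
The rest of the RHS has dimensions [M T^-2], so x^n must supply [L^2].
With n = 2: ½k·x^2 has dimensions [L^2 M T^-2], matching the LHS ✓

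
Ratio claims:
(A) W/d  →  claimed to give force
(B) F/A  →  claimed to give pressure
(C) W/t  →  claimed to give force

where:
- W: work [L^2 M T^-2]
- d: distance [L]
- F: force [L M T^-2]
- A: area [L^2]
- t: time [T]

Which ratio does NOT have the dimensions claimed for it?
(C) W/t does not give force

(A) W/d: [L M T^-2] = force [L M T^-2] ✓
(B) F/A: [L^-1 M T^-2] = pressure [L^-1 M T^-2] ✓
(C) W/t: [L^2 M T^-3] ≠ force [L M T^-2] ✗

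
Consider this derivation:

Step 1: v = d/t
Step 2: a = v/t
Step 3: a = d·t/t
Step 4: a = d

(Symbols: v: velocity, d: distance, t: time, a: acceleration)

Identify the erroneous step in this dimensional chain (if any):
Step 3

Step 1: v = d/t → LHS [L T^-1], RHS [L T^-1] ✓
Step 2: a = v/t → LHS [L T^-2], RHS [L T^-2] ✓
Step 3: a = d·t/t → LHS [L T^-2], RHS [L] ✗

The first dimensional inconsistency appears in step 3: a = d·t/t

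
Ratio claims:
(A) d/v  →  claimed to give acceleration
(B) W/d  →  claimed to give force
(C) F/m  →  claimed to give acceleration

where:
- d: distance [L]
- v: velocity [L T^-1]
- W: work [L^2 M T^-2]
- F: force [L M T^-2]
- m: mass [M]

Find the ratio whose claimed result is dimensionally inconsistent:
(A) d/v does not give acceleration

(A) d/v: [T] ≠ acceleration [L T^-2] ✗
(B) W/d: [L M T^-2] = force [L M T^-2] ✓
(C) F/m: [L T^-2] = acceleration [L T^-2] ✓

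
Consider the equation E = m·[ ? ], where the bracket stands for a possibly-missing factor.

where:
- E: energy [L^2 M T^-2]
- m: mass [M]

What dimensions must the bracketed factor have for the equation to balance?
[L^2 T^-2] — velocity squared (e.g. v²)

E has dimensions [L^2 M T^-2]; m has dimensions [M].
The bracketed factor must supply [L^2 M T^-2] / [M] = [L^2 T^-2].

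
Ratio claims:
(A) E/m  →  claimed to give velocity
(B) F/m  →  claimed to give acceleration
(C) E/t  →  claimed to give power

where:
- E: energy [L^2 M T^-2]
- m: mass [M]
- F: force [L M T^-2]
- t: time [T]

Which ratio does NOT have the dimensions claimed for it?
(A) E/m does not give velocity

(A) E/m: [L^2 T^-2] ≠ velocity [L T^-1] ✗
(B) F/m: [L T^-2] = acceleration [L T^-2] ✓
(C) E/t: [L^2 M T^-3] = power [L^2 M T^-3] ✓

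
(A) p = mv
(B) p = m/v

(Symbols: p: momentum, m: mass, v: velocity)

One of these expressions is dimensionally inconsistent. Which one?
(B)

(A) p = mv: LHS [L M T^-1], RHS [L M T^-1] ✓
(B) p = m/v: LHS [L M T^-1], RHS [L^-1 M T] ✗

Expression (B) p = m/v is dimensionally incorrect.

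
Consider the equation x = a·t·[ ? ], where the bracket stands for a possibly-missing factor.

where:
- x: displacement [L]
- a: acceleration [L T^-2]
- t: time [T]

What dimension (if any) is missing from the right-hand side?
[T] — time (e.g. t)

x has dimensions [L]; a·t has dimensions [L T^-1].
The bracketed factor must supply [L] / [L T^-1] = [T].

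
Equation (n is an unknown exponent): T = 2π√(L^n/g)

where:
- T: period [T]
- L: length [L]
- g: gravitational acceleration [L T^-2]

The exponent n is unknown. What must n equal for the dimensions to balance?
n = 1

T has dimensions [T]; L has dimensions [L].
With n = 1: 2π√(L^1/g) has dimensions [T], matching the LHS ✓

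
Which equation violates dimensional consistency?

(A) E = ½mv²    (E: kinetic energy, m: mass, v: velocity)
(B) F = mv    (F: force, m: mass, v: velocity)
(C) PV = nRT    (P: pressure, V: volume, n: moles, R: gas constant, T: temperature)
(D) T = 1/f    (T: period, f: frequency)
(B) F = mv

The equation (B) F = mv is dimensionally incorrect.

LHS (F): [L M T^-2]
RHS (mv): [L M T^-1] ✗

The dimensions do not match. The other three equations balance.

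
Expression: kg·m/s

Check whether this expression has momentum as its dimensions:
Yes

The expression kg·m/s has dimensions [L M T^-1], which is exactly momentum [L M T^-1].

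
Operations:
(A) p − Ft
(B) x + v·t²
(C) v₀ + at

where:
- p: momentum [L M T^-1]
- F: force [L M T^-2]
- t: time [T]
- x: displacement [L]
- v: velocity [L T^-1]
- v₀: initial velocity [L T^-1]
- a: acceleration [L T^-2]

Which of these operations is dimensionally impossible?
(B) x + v·t²

(A) p − Ft: p [L M T^-1] and Ft [L M T^-1] — same dimensions ✓
(B) x + v·t²: x [L] and v·t² [L T] — different dimensions cannot be added/subtracted ✗
(C) v₀ + at: v₀ [L T^-1] and at [L T^-1] — same dimensions ✓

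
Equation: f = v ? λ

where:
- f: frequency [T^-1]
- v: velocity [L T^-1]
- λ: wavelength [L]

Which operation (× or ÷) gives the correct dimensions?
division (÷): f = v ÷ λ

f [T^-1]; v [L T^-1]; λ [L].
v × λ → [L^2 T^-1] ✗
v ÷ λ → [T^-1] ✓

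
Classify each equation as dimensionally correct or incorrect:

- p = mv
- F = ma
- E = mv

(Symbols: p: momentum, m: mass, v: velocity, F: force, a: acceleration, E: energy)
Dimensionally correct: p = mv, F = ma
Dimensionally incorrect: E = mv
Ordered (correct first, then incorrect): p = mv, F = ma, E = mv

- p = mv: LHS [L M T^-1], RHS [L M T^-1] → correct ✓
- F = ma: LHS [L M T^-2], RHS [L M T^-2] → correct ✓
- E = mv: LHS [L^2 M T^-2], RHS [L M T^-1] → incorrect ✗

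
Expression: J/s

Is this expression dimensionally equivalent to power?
Yes

The expression J/s has dimensions [L^2 M T^-3], which is exactly power [L^2 M T^-3].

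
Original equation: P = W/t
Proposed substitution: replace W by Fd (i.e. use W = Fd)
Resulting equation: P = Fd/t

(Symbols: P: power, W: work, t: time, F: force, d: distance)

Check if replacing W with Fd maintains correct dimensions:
Yes

[W] = [L^2 M T^-2] and [Fd] = [L^2 M T^-2]. These match, so the substitution replaces a quantity by one of the same dimensions and the result P = Fd/t has LHS [L^2 M T^-3] vs RHS [L^2 M T^-3] — still consistent.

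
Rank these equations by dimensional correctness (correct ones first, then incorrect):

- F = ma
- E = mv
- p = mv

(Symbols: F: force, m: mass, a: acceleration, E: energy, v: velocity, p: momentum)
Dimensionally correct: F = ma, p = mv
Dimensionally incorrect: E = mv
Ordered (correct first, then incorrect): F = ma, p = mv, E = mv

- F = ma: LHS [L M T^-2], RHS [L M T^-2] → correct ✓
- E = mv: LHS [L^2 M T^-2], RHS [L M T^-1] → incorrect ✗
- p = mv: LHS [L M T^-1], RHS [L M T^-1] → correct ✓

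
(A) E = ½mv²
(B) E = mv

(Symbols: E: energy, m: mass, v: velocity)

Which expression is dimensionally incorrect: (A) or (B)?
(B)

(A) E = ½mv²: LHS [L^2 M T^-2], RHS [L^2 M T^-2] ✓
(B) E = mv: LHS [L^2 M T^-2], RHS [L M T^-1] ✗

Expression (B) E = mv is dimensionally incorrect.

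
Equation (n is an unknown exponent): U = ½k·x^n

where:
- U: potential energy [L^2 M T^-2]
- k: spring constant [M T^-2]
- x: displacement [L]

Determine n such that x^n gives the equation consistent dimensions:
n = 2

U has dimensions [L^2 M T^-2]; x has dimensions [L].
The rest of the RHS has dimensions [M T^-2], so x^n must supply [L^2].
With n = 2: ½k·x^2 has dimensions [L^2 M T^-2], matching the LHS ✓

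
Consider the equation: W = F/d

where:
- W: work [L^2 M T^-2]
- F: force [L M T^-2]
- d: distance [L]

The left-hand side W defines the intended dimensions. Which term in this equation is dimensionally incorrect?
The right-hand side term F/d

W has dimensions [L^2 M T^-2], but F/d has dimensions [M T^-2], so the term F/d is dimensionally wrong for W.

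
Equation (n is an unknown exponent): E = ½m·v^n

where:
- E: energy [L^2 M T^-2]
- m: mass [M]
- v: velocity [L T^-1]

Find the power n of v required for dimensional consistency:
n = 2

E has dimensions [L^2 M T^-2]; v has dimensions [L T^-1].
The rest of the RHS has dimensions [M], so v^n must supply [L^2 T^-2].
With n = 2: ½m·v^2 has dimensions [L^2 M T^-2], matching the LHS ✓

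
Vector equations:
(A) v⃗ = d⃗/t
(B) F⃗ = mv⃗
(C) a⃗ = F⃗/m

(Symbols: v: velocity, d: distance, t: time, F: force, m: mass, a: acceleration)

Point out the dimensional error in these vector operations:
(B) F⃗ = mv⃗

(A) v⃗ = d⃗/t: LHS [L T^-1], RHS [L T^-1] ✓ — displacement (vector) divided by time (scalar)
(B) F⃗ = mv⃗: LHS [L M T^-2], RHS [L M T^-1] ✗ — mass times velocity is momentum, not force; should be ma⃗
(C) a⃗ = F⃗/m: LHS [L T^-2], RHS [L T^-2] ✓ — force (vector) divided by mass (scalar)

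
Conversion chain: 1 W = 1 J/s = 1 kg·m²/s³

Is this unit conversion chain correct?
The chain is correct (no errors).

Correct: Watt is Joule per second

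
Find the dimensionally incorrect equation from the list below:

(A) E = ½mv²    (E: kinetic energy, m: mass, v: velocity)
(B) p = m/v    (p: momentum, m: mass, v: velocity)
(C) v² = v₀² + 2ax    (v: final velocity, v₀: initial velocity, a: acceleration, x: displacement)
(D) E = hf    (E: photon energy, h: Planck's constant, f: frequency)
(B) p = m/v

The equation (B) p = m/v is dimensionally incorrect.

LHS (p): [L M T^-1]
RHS (m/v): [L^-1 M T] ✗

The dimensions do not match. The other three equations balance.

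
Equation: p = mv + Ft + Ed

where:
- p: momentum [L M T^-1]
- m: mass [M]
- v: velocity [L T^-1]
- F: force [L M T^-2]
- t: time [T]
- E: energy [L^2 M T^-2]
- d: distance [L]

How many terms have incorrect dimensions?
1

LHS p: [L M T^-1]
- mv: [L M T^-1] ✓
- Ft: [L M T^-1] ✓
- Ed: [L^3 M T^-2] ✗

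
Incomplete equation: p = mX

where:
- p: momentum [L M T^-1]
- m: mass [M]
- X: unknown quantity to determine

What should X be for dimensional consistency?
X = v (velocity), dimensions [L T^-1]

p has dimensions [L M T^-1]; the rest of the RHS (m) has dimensions [M].
So X must have dimensions [L T^-1] — X = v (velocity).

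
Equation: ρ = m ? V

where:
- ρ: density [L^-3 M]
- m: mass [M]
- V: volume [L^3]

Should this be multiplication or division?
division (÷): ρ = m ÷ V

ρ [L^-3 M]; m [M]; V [L^3].
m × V → [L^3 M] ✗
m ÷ V → [L^-3 M] ✓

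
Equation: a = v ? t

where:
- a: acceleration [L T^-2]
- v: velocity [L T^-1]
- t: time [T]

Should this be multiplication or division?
division (÷): a = v ÷ t

a [L T^-2]; v [L T^-1]; t [T].
v × t → [L] ✗
v ÷ t → [L T^-2] ✓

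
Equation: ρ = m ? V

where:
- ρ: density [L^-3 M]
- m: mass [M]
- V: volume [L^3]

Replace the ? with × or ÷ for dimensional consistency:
division (÷): ρ = m ÷ V

ρ [L^-3 M]; m [M]; V [L^3].
m × V → [L^3 M] ✗
m ÷ V → [L^-3 M] ✓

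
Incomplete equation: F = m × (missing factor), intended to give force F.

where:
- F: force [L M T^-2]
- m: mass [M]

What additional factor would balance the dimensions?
a (acceleration), dimensions [L T^-2]

F has dimensions [L M T^-2] and m has dimensions [M].
The missing factor must have dimensions [L M T^-2] / [M] = [L T^-2], i.e. acceleration (a).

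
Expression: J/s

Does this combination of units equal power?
Yes

The expression J/s has dimensions [L^2 M T^-3], which is exactly power [L^2 M T^-3].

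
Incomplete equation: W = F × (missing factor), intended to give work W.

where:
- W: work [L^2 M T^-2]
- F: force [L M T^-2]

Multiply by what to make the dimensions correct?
d (distance), dimensions [L]

W has dimensions [L^2 M T^-2] and F has dimensions [L M T^-2].
The missing factor must have dimensions [L^2 M T^-2] / [L M T^-2] = [L], i.e. distance (d).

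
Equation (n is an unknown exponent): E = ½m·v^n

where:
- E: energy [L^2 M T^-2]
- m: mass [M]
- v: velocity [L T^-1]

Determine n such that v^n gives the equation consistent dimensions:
n = 2

E has dimensions [L^2 M T^-2]; v has dimensions [L T^-1].
The rest of the RHS has dimensions [M], so v^n must supply [L^2 T^-2].
With n = 2: ½m·v^2 has dimensions [L^2 M T^-2], matching the LHS ✓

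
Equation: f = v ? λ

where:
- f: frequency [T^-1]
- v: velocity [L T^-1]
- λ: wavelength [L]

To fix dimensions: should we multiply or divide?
division (÷): f = v ÷ λ

f [T^-1]; v [L T^-1]; λ [L].
v × λ → [L^2 T^-1] ✗
v ÷ λ → [T^-1] ✓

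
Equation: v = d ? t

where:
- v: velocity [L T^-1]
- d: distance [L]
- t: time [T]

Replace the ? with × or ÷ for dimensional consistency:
division (÷): v = d ÷ t

v [L T^-1]; d [L]; t [T].
d × t → [L T] ✗
d ÷ t → [L T^-1] ✓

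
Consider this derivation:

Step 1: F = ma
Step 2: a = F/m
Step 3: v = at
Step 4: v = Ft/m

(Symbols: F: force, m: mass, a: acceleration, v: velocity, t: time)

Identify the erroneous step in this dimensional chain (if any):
No step introduces an error — all steps are dimensionally consistent.

Step 1: F = ma → LHS [L M T^-2], RHS [L M T^-2] ✓
Step 2: a = F/m → LHS [L T^-2], RHS [L T^-2] ✓
Step 3: v = at → LHS [L T^-1], RHS [L T^-1] ✓
Step 4: v = Ft/m → LHS [L T^-1], RHS [L T^-1] ✓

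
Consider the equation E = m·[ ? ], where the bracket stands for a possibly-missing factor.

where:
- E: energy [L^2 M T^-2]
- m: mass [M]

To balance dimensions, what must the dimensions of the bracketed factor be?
[L^2 T^-2] — velocity squared (e.g. v²)

E has dimensions [L^2 M T^-2]; m has dimensions [M].
The bracketed factor must supply [L^2 M T^-2] / [M] = [L^2 T^-2].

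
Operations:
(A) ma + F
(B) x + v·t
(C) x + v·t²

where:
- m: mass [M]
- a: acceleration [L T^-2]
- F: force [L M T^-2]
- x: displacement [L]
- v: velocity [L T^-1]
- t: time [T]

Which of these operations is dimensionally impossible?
(C) x + v·t²

(A) ma + F: ma [L M T^-2] and F [L M T^-2] — same dimensions ✓
(B) x + v·t: x [L] and v·t [L] — same dimensions ✓
(C) x + v·t²: x [L] and v·t² [L T] — different dimensions cannot be added/subtracted ✗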